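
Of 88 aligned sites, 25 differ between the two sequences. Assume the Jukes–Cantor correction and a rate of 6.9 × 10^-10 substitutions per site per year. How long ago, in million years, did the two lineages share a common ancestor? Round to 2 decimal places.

p = 25/88 ≈ 0.284091.
d = −(3/4) ln(1 − 4p/3) = −0.75 ln(1 − 0.378788) = −0.75 ln(0.621212)
  = −0.75 × (-0.476083) = 0.357062 substitutions/site.
Under a molecular clock d = 2μt, so t = d/(2μ) = 0.357062 / (2 × 6.9 × 10^-10) = 258.74 million years.

258.74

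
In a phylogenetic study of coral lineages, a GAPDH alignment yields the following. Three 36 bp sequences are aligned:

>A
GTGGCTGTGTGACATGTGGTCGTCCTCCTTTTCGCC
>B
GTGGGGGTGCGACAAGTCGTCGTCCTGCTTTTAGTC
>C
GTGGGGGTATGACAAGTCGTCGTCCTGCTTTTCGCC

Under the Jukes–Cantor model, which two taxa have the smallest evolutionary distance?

B and C

A–B: 8/36 differ, p = 0.222, d = 0.264.
A–C: 6/36 differ, p = 0.167, d = 0.188.
B–C: 4/36 differ, p = 0.111, d = 0.120.
The smallest distance is between B and C.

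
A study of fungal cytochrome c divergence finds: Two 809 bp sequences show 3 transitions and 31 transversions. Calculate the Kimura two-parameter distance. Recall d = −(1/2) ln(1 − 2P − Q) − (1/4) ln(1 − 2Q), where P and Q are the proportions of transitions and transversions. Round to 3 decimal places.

0.043

P = 3/809 ≈ 0.003708 and Q = 31/809 ≈ 0.038319.
Under the Kimura two-parameter model, d = −½ ln(1 − 2P − Q) − ¼ ln(1 − 2Q).
1 − 2P − Q = 0.954265, giving −½ ln(0.954265) = 0.023407.
1 − 2Q = 0.923362, giving −¼ ln(0.923362) = 0.019933.
d = 0.023407 + 0.019933 = 0.043340.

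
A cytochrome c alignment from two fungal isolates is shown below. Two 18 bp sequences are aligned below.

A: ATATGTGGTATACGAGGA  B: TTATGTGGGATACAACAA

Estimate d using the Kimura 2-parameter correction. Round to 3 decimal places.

Of 18 sites, 2 differences are transitions and 3 are transversions, so P = 2/18 ≈ 0.111111 and Q = 3/18 ≈ 0.166667.
Under the Kimura two-parameter model, d = −½ ln(1 − 2P − Q) − ¼ ln(1 − 2Q).
1 − 2P − Q = 0.611111, giving −½ ln(0.611111) = 0.246238.
1 − 2Q = 0.666666, giving −¼ ln(0.666666) = 0.101367.
d = 0.246238 + 0.101367 = 0.347605.

0.348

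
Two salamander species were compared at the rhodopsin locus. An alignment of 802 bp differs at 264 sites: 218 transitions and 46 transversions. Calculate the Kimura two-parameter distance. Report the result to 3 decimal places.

0.490

P = 218/802 ≈ 0.27182 and Q = 46/802 ≈ 0.057357.
Under the Kimura two-parameter model, d = −½ ln(1 − 2P − Q) − ¼ ln(1 − 2Q).
1 − 2P − Q = 0.399003, giving −½ ln(0.399003) = 0.459393.
1 − 2Q = 0.885286, giving −¼ ln(0.885286) = 0.030461.
d = 0.459393 + 0.030461 = 0.489854.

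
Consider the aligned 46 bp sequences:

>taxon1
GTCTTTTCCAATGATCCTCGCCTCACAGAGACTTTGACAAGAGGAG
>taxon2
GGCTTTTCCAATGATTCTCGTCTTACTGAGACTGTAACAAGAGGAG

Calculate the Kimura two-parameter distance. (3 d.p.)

Of 46 sites, 4 differences are transitions and 3 are transversions, so P = 4/46 ≈ 0.086957 and Q = 3/46 ≈ 0.065217.
Under the Kimura two-parameter model, d = −½ ln(1 − 2P − Q) − ¼ ln(1 − 2Q).
1 − 2P − Q = 0.760869, giving −½ ln(0.760869) = 0.136647.
1 − 2Q = 0.869566, giving −¼ ln(0.869566) = 0.034940.
d = 0.136647 + 0.034940 = 0.171587.

0.172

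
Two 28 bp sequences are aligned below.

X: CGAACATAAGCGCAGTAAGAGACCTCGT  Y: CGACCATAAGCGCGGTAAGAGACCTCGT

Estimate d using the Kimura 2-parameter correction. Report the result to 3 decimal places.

0.075

Of 28 sites, 1 differences are transitions and 1 are transversions, so P = 1/28 ≈ 0.035714 and Q = 1/28 ≈ 0.035714.
Under the Kimura two-parameter model, d = −½ ln(1 − 2P − Q) − ¼ ln(1 − 2Q).
1 − 2P − Q = 0.892858, giving −½ ln(0.892858) = 0.056664.
1 − 2Q = 0.928572, giving −¼ ln(0.928572) = 0.018527.
d = 0.056664 + 0.018527 = 0.075191.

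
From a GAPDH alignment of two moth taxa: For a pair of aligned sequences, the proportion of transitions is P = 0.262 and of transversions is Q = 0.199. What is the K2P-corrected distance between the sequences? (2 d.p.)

0.77

Under the Kimura two-parameter model, d = −½ ln(1 − 2P − Q) − ¼ ln(1 − 2Q).
1 − 2P − Q = 0.277, giving −½ ln(0.277) = 0.641869.
1 − 2Q = 0.602, giving −¼ ln(0.602) = 0.126874.
d = 0.641869 + 0.126874 = 0.768743.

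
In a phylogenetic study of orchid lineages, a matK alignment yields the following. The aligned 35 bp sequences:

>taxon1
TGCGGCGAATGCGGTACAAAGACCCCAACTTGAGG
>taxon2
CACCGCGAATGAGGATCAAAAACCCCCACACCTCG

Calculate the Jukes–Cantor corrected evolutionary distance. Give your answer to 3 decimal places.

The sequences differ at 13 of 35 sites, so p = 13/35 ≈ 0.371429.
d = −(3/4) ln(1 − 4p/3) = −0.75 ln(1 − 0.495239) = −0.75 ln(0.504761)
  = −0.75 × (-0.683670) = 0.512753 substitutions/site.

0.513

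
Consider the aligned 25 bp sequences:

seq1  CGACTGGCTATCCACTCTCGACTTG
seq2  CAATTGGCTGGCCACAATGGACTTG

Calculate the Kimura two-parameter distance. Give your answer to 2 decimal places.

0.35

Of 25 sites, 3 differences are transitions and 4 are transversions, so P = 3/25 = 0.12 and Q = 4/25 = 0.16.
Under the Kimura two-parameter model, d = −½ ln(1 − 2P − Q) − ¼ ln(1 − 2Q).
1 − 2P − Q = 0.6, giving −½ ln(0.6) = 0.255413.
1 − 2Q = 0.68, giving −¼ ln(0.68) = 0.096416.
d = 0.255413 + 0.096416 = 0.351829.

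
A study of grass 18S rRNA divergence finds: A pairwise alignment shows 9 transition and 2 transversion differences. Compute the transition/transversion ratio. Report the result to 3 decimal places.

R = 9/2 = 4.500.

4.500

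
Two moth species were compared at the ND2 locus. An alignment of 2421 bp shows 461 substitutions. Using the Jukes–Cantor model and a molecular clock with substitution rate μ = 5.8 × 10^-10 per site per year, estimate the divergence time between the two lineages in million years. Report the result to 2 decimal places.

p = 461/2421 ≈ 0.190417.
d = −(3/4) ln(1 − 4p/3) = −0.75 ln(1 − 0.253889) = −0.75 ln(0.746111)
  = −0.75 × (-0.292881) = 0.219661 substitutions/site.
Under a molecular clock d = 2μt, so t = d/(2μ) = 0.219661 / (2 × 5.8 × 10^-10) = 189.36 million years.

189.36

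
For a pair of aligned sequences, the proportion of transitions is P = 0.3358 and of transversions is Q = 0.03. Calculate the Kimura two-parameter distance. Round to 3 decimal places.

Under the Kimura two-parameter model, d = −½ ln(1 − 2P − Q) − ¼ ln(1 − 2Q).
1 − 2P − Q = 0.2984, giving −½ ln(0.2984) = 0.604660.
1 − 2Q = 0.94, giving −¼ ln(0.94) = 0.015469.
d = 0.604660 + 0.015469 = 0.620129.

0.620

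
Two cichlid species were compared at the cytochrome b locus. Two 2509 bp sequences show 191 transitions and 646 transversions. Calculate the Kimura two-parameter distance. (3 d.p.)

P = 191/2509 ≈ 0.076126 and Q = 646/2509 ≈ 0.257473.
Under the Kimura two-parameter model, d = −½ ln(1 − 2P − Q) − ¼ ln(1 − 2Q).
1 − 2P − Q = 0.590275, giving −½ ln(0.590275) = 0.263583.
1 − 2Q = 0.485054, giving −¼ ln(0.485054) = 0.180874.
d = 0.263583 + 0.180874 = 0.444457.

0.444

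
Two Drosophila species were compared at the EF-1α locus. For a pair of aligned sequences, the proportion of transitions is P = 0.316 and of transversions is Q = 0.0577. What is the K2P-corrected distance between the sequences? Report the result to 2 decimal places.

Under the Kimura two-parameter model, d = −½ ln(1 − 2P − Q) − ¼ ln(1 − 2Q).
1 − 2P − Q = 0.3103, giving −½ ln(0.3103) = 0.585108.
1 − 2Q = 0.8846, giving −¼ ln(0.8846) = 0.030655.
d = 0.585108 + 0.030655 = 0.615763.

0.62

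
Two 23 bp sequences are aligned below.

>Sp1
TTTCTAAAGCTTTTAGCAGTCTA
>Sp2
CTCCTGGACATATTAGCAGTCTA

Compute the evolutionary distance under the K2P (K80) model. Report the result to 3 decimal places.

0.401

Of 23 sites, 4 differences are transitions and 3 are transversions, so P = 4/23 ≈ 0.173913 and Q = 3/23 ≈ 0.130435.
Under the Kimura two-parameter model, d = −½ ln(1 − 2P − Q) − ¼ ln(1 − 2Q).
1 − 2P − Q = 0.521739, giving −½ ln(0.521739) = 0.325294.
1 − 2Q = 0.73913, giving −¼ ln(0.73913) = 0.075570.
d = 0.325294 + 0.075570 = 0.400864.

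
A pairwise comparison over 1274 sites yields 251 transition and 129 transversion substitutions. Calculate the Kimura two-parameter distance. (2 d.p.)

P = 251/1274 ≈ 0.197017 and Q = 129/1274 ≈ 0.101256.
Under the Kimura two-parameter model, d = −½ ln(1 − 2P − Q) − ¼ ln(1 − 2Q).
1 − 2P − Q = 0.50471, giving −½ ln(0.50471) = 0.341886.
1 − 2Q = 0.797488, giving −¼ ln(0.797488) = 0.056572.
d = 0.341886 + 0.056572 = 0.398458.

0.40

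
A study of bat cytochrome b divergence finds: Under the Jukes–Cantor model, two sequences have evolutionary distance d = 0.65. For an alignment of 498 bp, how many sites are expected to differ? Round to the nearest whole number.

216

Invert JC69: p = (3/4)(1 − e^(−4d/3)) = 0.75 × (1 − e^(-0.866667)) = 0.75 × (1 − 0.420350) = 0.434738.
Expected differing sites = pL ≈ 0.434738 × 498 = 216.499524 ≈ 216.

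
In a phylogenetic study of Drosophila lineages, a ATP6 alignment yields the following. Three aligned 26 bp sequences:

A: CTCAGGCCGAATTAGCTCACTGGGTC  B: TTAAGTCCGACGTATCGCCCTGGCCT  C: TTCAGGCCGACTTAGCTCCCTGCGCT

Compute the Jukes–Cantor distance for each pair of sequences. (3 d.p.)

d(A,B) = 0.623, d(A,C) = 0.276, d(B,C) = 0.334

A–B: 11/26 sites differ → p ≈ 0.423077, d = −0.75 ln(1 − 0.564103) = 0.622762 ≈ 0.623.
A–C: 6/26 sites differ → p ≈ 0.230769, d = −0.75 ln(1 − 0.307692) = 0.275793 ≈ 0.276.
B–C: 7/26 sites differ → p ≈ 0.269231, d = −0.75 ln(1 − 0.358975) = 0.333515 ≈ 0.334.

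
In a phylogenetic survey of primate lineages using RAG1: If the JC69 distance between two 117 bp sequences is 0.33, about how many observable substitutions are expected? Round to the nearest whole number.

31

Invert JC69: p = (3/4)(1 − e^(−4d/3)) = 0.75 × (1 − e^(-0.44)) = 0.75 × (1 − 0.644036) = 0.266973.
Expected differing sites = pL ≈ 0.266973 × 117 = 31.235841 ≈ 31.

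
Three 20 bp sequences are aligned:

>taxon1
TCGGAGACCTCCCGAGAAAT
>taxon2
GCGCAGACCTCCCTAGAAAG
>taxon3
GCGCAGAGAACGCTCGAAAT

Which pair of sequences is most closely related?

taxon1–taxon2: 4/20 differ, p = 0.200, d = 0.233.
taxon1–taxon3: 8/20 differ, p = 0.400, d = 0.572.
taxon2–taxon3: 6/20 differ, p = 0.300, d = 0.383.
The smallest distance is between taxon1 and taxon2.

taxon1 and taxon2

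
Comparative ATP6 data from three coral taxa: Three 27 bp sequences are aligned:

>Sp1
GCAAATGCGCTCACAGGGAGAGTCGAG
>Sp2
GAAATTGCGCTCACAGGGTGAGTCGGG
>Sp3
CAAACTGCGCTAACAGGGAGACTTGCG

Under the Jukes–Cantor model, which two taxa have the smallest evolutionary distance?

Sp1–Sp2: 4/27 differ, p = 0.148, d = 0.165.
Sp1–Sp3: 7/27 differ, p = 0.259, d = 0.318.
Sp2–Sp3: 7/27 differ, p = 0.259, d = 0.318.
The smallest distance is between Sp1 and Sp2.

Sp1 and Sp2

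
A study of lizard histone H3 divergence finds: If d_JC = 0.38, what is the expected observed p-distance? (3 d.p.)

0.298

p = (3/4)(1 − e^(−4d/3)) = 0.75 × (1 − e^(-0.506667)) = 0.75 × (1 − 0.602500) = 0.298125.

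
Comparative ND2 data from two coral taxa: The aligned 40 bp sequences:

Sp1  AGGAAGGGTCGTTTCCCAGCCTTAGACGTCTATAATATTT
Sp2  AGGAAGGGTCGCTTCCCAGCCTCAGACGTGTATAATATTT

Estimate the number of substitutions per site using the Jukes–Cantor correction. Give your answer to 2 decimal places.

The sequences differ at 3 of 40 sites (12, 23, 30), so p = 3/40 = 0.075.
d = −(3/4) ln(1 − 4p/3) = −0.75 ln(1 − 0.1) = −0.75 ln(0.9)
  = −0.75 × (-0.105361) = 0.079021 substitutions/site.

0.08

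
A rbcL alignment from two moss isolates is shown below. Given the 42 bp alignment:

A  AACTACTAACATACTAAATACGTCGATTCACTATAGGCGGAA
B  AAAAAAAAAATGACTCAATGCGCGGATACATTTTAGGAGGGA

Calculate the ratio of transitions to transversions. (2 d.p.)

0.33

Transitions are A↔G and C↔T; transversions are all other mismatches.
Transitions: 4. Transversions: 12.
R = 4/12 = 0.333333… ≈ 0.33 (to 2 d.p.).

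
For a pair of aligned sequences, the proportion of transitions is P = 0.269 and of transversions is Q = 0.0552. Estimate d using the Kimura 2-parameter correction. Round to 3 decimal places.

Under the Kimura two-parameter model, d = −½ ln(1 − 2P − Q) − ¼ ln(1 − 2Q).
1 − 2P − Q = 0.4068, giving −½ ln(0.4068) = 0.449717.
1 − 2Q = 0.8896, giving −¼ ln(0.8896) = 0.029246.
d = 0.449717 + 0.029246 = 0.478963.

0.479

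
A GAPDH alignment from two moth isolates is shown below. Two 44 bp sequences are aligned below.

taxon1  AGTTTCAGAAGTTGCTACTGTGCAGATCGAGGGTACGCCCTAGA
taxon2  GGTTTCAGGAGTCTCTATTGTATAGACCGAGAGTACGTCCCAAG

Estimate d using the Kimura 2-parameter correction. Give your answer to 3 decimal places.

Of 44 sites, 12 differences are transitions and 1 are transversions, so P = 12/44 ≈ 0.272727 and Q = 1/44 ≈ 0.022727.
Under the Kimura two-parameter model, d = −½ ln(1 − 2P − Q) − ¼ ln(1 − 2Q).
1 − 2P − Q = 0.431819, giving −½ ln(0.431819) = 0.419874.
1 − 2Q = 0.954546, giving −¼ ln(0.954546) = 0.011630.
d = 0.419874 + 0.011630 = 0.431504.

0.432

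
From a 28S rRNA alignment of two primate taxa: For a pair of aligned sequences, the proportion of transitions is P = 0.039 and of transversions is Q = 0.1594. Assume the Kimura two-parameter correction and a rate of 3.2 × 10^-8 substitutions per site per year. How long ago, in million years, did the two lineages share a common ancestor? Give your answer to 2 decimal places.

Under the Kimura two-parameter model, d = −½ ln(1 − 2P − Q) − ¼ ln(1 − 2Q).
1 − 2P − Q = 0.7626, giving −½ ln(0.7626) = 0.135511.
1 − 2Q = 0.6812, giving −¼ ln(0.6812) = 0.095975.
d = 0.135511 + 0.095975 = 0.231486.
Under a molecular clock d = 2μt, so t = d/(2μ) = 0.231486 / (2 × 3.2 × 10^-8) = 3.62 million years.

3.62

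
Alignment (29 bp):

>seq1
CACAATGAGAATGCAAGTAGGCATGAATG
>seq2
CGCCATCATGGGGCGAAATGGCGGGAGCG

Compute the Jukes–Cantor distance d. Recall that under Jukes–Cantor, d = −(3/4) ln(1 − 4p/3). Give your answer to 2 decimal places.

The sequences differ at 15 of 29 sites, so p = 15/29 ≈ 0.517241.
d = −(3/4) ln(1 − 4p/3) = −0.75 ln(1 − 0.689655) = −0.75 ln(0.310345)
  = −0.75 × (-1.170071) = 0.877553 substitutions/site.

0.88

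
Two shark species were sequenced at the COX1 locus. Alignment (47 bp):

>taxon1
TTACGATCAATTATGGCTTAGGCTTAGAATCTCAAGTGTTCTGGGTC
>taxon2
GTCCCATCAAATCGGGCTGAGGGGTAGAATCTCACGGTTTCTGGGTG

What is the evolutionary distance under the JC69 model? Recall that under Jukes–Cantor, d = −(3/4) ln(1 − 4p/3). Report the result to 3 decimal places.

0.345

The sequences differ at 13 of 47 sites, so p = 13/47 ≈ 0.276596.
d = −(3/4) ln(1 − 4p/3) = −0.75 ln(1 − 0.368795) = −0.75 ln(0.631205)
  = −0.75 × (-0.460125) = 0.345094 substitutions/site.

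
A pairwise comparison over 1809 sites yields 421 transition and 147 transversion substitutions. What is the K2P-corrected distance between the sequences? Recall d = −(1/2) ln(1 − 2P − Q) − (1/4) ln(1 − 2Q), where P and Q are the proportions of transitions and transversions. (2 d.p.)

0.44

P = 421/1809 ≈ 0.232725 and Q = 147/1809 ≈ 0.08126.
Under the Kimura two-parameter model, d = −½ ln(1 − 2P − Q) − ¼ ln(1 − 2Q).
1 − 2P − Q = 0.45329, giving −½ ln(0.45329) = 0.395612.
1 − 2Q = 0.83748, giving −¼ ln(0.83748) = 0.044339.
d = 0.395612 + 0.044339 = 0.439951.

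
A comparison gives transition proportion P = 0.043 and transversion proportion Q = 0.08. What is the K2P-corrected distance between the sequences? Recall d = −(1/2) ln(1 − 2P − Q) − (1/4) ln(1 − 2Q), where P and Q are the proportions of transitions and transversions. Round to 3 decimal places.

0.134

Under the Kimura two-parameter model, d = −½ ln(1 − 2P − Q) − ¼ ln(1 − 2Q).
1 − 2P − Q = 0.834, giving −½ ln(0.834) = 0.090761.
1 − 2Q = 0.84, giving −¼ ln(0.84) = 0.043588.
d = 0.090761 + 0.043588 = 0.134349.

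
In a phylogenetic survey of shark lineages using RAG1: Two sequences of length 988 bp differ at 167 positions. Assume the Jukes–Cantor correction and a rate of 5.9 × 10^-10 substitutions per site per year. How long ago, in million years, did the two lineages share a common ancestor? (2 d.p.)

162.31

p = 167/988 ≈ 0.169028.
d = −(3/4) ln(1 − 4p/3) = −0.75 ln(1 − 0.225371) = −0.75 ln(0.774629)
  = −0.75 × (-0.255371) = 0.191528 substitutions/site.
Under a molecular clock d = 2μt, so t = d/(2μ) = 0.191528 / (2 × 5.9 × 10^-10) = 162.31 million years.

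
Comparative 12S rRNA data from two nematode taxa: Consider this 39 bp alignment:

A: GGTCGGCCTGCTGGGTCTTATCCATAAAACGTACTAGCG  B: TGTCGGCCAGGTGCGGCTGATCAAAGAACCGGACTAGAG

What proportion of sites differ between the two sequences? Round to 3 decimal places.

The sequences differ at 12 of 39 positions.
p = 12/39 = 0.307692… ≈ 0.308 (to 3 d.p.).

0.308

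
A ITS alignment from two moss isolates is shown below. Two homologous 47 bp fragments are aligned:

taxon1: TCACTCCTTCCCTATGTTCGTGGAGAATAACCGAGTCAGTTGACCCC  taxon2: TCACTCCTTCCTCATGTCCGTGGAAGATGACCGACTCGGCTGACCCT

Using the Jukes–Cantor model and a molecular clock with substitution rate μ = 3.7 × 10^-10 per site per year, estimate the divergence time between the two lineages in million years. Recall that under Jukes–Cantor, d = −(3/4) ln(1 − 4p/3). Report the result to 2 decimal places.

The sequences differ at 10 of 47 sites (12, 13, 18, 25, 26, 29, 35, 38, 40, 47), so p = 10/47 ≈ 0.212766.
d = −(3/4) ln(1 − 4p/3) = −0.75 ln(1 − 0.283688) = −0.75 ln(0.716312)
  = −0.75 × (-0.333639) = 0.250229 substitutions/site.
Under a molecular clock d = 2μt, so t = d/(2μ) = 0.250229 / (2 × 3.7 × 10^-10) = 338.15 million years.

338.15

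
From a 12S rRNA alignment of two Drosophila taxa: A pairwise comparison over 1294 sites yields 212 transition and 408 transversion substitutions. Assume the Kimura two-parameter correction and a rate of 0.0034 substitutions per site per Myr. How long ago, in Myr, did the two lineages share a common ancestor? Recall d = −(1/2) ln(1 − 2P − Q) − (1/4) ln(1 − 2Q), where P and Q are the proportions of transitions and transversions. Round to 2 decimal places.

112.34

P = 212/1294 ≈ 0.163833 and Q = 408/1294 ≈ 0.315301.
Under the Kimura two-parameter model, d = −½ ln(1 − 2P − Q) − ¼ ln(1 − 2Q).
1 − 2P − Q = 0.357033, giving −½ ln(0.357033) = 0.514964.
1 − 2Q = 0.369398, giving −¼ ln(0.369398) = 0.248970.
d = 0.514964 + 0.248970 = 0.763934.
Under a molecular clock d = 2μt, so t = d/(2μ) = 0.763934 / (2 × 0.0034) = 112.34 Myr.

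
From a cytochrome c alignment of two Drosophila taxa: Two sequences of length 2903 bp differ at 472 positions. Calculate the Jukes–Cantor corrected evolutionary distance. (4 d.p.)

p = 472/2903 ≈ 0.16259.
d = −(3/4) ln(1 − 4p/3) = −0.75 ln(1 − 0.216787) = −0.75 ln(0.783213)
  = −0.75 × (-0.244351) = 0.183263 substitutions/site.

0.1833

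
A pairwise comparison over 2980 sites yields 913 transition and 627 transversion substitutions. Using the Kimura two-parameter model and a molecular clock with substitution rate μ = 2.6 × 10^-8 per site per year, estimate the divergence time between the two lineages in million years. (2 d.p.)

19.28

P = 913/2980 ≈ 0.306376 and Q = 627/2980 ≈ 0.210403.
Under the Kimura two-parameter model, d = −½ ln(1 − 2P − Q) − ¼ ln(1 − 2Q).
1 − 2P − Q = 0.176845, giving −½ ln(0.176845) = 0.866241.
1 − 2Q = 0.579194, giving −¼ ln(0.579194) = 0.136529.
d = 0.866241 + 0.136529 = 1.002770.
Under a molecular clock d = 2μt, so t = d/(2μ) = 1.002770 / (2 × 2.6 × 10^-8) = 19.28 million years.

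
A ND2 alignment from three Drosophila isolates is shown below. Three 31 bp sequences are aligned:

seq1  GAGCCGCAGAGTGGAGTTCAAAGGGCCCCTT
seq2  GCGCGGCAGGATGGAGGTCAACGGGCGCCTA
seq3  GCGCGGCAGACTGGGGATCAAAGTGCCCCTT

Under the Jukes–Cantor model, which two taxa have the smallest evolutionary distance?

seq1–seq2: 8/31 differ, p = 0.258, d = 0.316.
seq1–seq3: 6/31 differ, p = 0.194, d = 0.224.
seq2–seq3: 8/31 differ, p = 0.258, d = 0.316.
The smallest distance is between seq1 and seq3.

seq1 and seq3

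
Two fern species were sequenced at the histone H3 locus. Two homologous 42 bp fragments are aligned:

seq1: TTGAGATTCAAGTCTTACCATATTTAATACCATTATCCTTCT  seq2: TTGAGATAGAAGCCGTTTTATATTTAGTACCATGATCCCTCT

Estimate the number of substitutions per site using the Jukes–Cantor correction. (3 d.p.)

The sequences differ at 10 of 42 sites (8, 9, 13, 15, 17, 18, 19, 27, 34, 39), so p = 10/42 ≈ 0.238095.
d = −(3/4) ln(1 − 4p/3) = −0.75 ln(1 − 0.31746) = −0.75 ln(0.68254)
  = −0.75 × (-0.381934) = 0.286451 substitutions/site.

0.286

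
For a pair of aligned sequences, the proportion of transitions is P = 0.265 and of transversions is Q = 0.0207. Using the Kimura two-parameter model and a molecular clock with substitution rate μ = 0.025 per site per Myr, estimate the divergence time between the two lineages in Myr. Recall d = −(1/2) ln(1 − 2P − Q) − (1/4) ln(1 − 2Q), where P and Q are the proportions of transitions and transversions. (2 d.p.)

8.21

Under the Kimura two-parameter model, d = −½ ln(1 − 2P − Q) − ¼ ln(1 − 2Q).
1 − 2P − Q = 0.4493, giving −½ ln(0.4493) = 0.400032.
1 − 2Q = 0.9586, giving −¼ ln(0.9586) = 0.010570.
d = 0.400032 + 0.010570 = 0.410602.
Under a molecular clock d = 2μt, so t = d/(2μ) = 0.410602 / (2 × 0.025) = 8.21 Myr.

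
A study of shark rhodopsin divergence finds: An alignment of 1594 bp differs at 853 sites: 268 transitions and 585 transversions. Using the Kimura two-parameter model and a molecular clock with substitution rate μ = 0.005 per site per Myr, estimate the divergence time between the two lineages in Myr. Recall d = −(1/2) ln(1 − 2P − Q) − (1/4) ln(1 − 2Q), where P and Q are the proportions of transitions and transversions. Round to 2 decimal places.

93.85

P = 268/1594 ≈ 0.16813 and Q = 585/1594 ≈ 0.367001.
Under the Kimura two-parameter model, d = −½ ln(1 − 2P − Q) − ¼ ln(1 − 2Q).
1 − 2P − Q = 0.296739, giving −½ ln(0.296739) = 0.607451.
1 − 2Q = 0.265998, giving −¼ ln(0.265998) = 0.331067.
d = 0.607451 + 0.331067 = 0.938518.
Under a molecular clock d = 2μt, so t = d/(2μ) = 0.938518 / (2 × 0.005) = 93.85 Myr.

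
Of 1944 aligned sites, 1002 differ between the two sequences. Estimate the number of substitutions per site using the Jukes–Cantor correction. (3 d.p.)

p = 1002/1944 ≈ 0.515432.
d = −(3/4) ln(1 − 4p/3) = −0.75 ln(1 − 0.687243) = −0.75 ln(0.312757)
  = −0.75 × (-1.162329) = 0.871747 substitutions/site.

0.872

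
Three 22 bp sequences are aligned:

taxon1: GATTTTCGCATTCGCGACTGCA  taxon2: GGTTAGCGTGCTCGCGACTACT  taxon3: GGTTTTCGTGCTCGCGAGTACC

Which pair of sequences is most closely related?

taxon1–taxon2: 8/22 differ, p = 0.364, d = 0.497.
taxon1–taxon3: 7/22 differ, p = 0.318, d = 0.414.
taxon2–taxon3: 4/22 differ, p = 0.182, d = 0.208.
The smallest distance is between taxon2 and taxon3.

taxon2 and taxon3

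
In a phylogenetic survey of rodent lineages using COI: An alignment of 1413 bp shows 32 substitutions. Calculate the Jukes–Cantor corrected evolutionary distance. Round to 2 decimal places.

0.02

p = 32/1413 ≈ 0.022647.
d = −(3/4) ln(1 − 4p/3) = −0.75 ln(1 − 0.030196) = −0.75 ln(0.969804)
  = −0.75 × (-0.030661) = 0.022996 substitutions/site.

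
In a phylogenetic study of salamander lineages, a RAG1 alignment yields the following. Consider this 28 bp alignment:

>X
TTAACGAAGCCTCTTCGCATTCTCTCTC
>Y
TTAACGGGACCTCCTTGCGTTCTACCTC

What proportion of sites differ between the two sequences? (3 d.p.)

0.286

The sequences differ at 8 of 28 positions (sites 7, 8, 9, 14, 16, 19, 24, 25).
p = 8/28 = 0.285714… ≈ 0.286 (to 3 d.p.).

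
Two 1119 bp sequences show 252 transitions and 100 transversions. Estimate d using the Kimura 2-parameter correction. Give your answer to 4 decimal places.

0.4372

P = 252/1119 ≈ 0.225201 and Q = 100/1119 ≈ 0.089366.
Under the Kimura two-parameter model, d = −½ ln(1 − 2P − Q) − ¼ ln(1 − 2Q).
1 − 2P − Q = 0.460232, giving −½ ln(0.460232) = 0.388012.
1 − 2Q = 0.821268, giving −¼ ln(0.821268) = 0.049226.
d = 0.388012 + 0.049226 = 0.437238.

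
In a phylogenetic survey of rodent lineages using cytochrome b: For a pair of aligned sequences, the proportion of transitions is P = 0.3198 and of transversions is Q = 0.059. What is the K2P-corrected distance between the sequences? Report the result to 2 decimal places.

Under the Kimura two-parameter model, d = −½ ln(1 − 2P − Q) − ¼ ln(1 − 2Q).
1 − 2P − Q = 0.3014, giving −½ ln(0.3014) = 0.599658.
1 − 2Q = 0.882, giving −¼ ln(0.882) = 0.031391.
d = 0.599658 + 0.031391 = 0.631049.

0.63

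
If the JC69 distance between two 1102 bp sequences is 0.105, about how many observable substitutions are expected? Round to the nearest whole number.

108

Invert JC69: p = (3/4)(1 − e^(−4d/3)) = 0.75 × (1 − e^(-0.14)) = 0.75 × (1 − 0.869358) = 0.097982.
Expected differing sites = pL ≈ 0.097982 × 1102 = 107.976164 ≈ 108.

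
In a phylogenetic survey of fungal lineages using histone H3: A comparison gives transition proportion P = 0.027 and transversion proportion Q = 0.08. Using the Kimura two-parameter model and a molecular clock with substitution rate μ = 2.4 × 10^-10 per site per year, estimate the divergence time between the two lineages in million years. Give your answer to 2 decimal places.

Under the Kimura two-parameter model, d = −½ ln(1 − 2P − Q) − ¼ ln(1 − 2Q).
1 − 2P − Q = 0.866, giving −½ ln(0.866) = 0.071935.
1 − 2Q = 0.84, giving −¼ ln(0.84) = 0.043588.
d = 0.071935 + 0.043588 = 0.115523.
Under a molecular clock d = 2μt, so t = d/(2μ) = 0.115523 / (2 × 2.4 × 10^-10) = 240.67 million years.

240.67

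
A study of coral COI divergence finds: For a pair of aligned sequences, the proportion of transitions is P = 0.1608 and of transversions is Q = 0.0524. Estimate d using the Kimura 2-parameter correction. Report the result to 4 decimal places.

0.2619

Under the Kimura two-parameter model, d = −½ ln(1 − 2P − Q) − ¼ ln(1 − 2Q).
1 − 2P − Q = 0.626, giving −½ ln(0.626) = 0.234202.
1 − 2Q = 0.8952, giving −¼ ln(0.8952) = 0.027677.
d = 0.234202 + 0.027677 = 0.261879.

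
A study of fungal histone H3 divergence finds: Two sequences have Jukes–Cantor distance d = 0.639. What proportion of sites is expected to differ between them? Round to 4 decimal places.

p = (3/4)(1 − e^(−4d/3)) = 0.75 × (1 − e^(-0.852)) = 0.75 × (1 − 0.426561) = 0.430079.

0.4301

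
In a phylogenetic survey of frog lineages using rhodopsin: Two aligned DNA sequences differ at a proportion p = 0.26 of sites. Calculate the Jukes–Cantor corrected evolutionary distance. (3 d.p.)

0.319

d = −(3/4) ln(1 − 4p/3) = −0.75 ln(1 − 0.346667) = −0.75 ln(0.653333)
  = −0.75 × (-0.425668) = 0.319251 substitutions/site.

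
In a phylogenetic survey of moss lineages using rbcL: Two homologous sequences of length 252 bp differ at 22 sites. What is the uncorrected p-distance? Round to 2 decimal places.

p = 22/252 = 0.087301… ≈ 0.09 (to 2 d.p.).

0.09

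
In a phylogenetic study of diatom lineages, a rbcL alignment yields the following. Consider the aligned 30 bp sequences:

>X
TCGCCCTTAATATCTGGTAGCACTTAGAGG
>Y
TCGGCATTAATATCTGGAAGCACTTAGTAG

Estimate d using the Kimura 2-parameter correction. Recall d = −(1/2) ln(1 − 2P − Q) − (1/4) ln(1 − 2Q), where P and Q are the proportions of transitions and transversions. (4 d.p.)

0.1891

Of 30 sites, 1 differences are transitions and 4 are transversions, so P = 1/30 ≈ 0.033333 and Q = 4/30 ≈ 0.133333.
Under the Kimura two-parameter model, d = −½ ln(1 − 2P − Q) − ¼ ln(1 − 2Q).
1 − 2P − Q = 0.800001, giving −½ ln(0.800001) = 0.111571.
1 − 2Q = 0.733334, giving −¼ ln(0.733334) = 0.077539.
d = 0.111571 + 0.077539 = 0.189110.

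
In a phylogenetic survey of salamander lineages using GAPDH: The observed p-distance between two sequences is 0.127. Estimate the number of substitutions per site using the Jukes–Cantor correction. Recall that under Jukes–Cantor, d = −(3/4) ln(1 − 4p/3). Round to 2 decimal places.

d = −(3/4) ln(1 − 4p/3) = −0.75 ln(1 − 0.169333) = −0.75 ln(0.830667)
  = −0.75 × (-0.185526) = 0.139145 substitutions/site.

0.14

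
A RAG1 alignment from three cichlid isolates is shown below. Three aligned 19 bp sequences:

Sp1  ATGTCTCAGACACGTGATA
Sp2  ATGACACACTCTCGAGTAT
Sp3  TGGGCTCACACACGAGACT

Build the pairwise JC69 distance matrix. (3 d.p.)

Sp1–Sp2: 9/19 sites differ → p ≈ 0.473684, d = −0.75 ln(1 − 0.631579) = 0.748897 ≈ 0.749.
Sp1–Sp3: 7/19 sites differ → p ≈ 0.368421, d = −0.75 ln(1 − 0.491228) = 0.506816 ≈ 0.507.
Sp2–Sp3: 8/19 sites differ → p ≈ 0.421053, d = −0.75 ln(1 − 0.561404) = 0.618132 ≈ 0.618.

d(Sp1,Sp2) = 0.749, d(Sp1,Sp3) = 0.507, d(Sp2,Sp3) = 0.618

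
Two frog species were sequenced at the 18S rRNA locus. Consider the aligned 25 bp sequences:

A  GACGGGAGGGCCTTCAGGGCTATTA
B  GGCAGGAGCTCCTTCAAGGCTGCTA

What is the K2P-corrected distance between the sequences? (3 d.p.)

0.371

Of 25 sites, 5 differences are transitions and 2 are transversions, so P = 5/25 = 0.2 and Q = 2/25 = 0.08.
Under the Kimura two-parameter model, d = −½ ln(1 − 2P − Q) − ¼ ln(1 − 2Q).
1 − 2P − Q = 0.52, giving −½ ln(0.52) = 0.326963.
1 − 2Q = 0.84, giving −¼ ln(0.84) = 0.043588.
d = 0.326963 + 0.043588 = 0.370551.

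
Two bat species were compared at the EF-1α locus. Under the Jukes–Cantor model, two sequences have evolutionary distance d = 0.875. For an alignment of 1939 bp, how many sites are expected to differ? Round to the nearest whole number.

Invert JC69: p = (3/4)(1 − e^(−4d/3)) = 0.75 × (1 − e^(-1.166667)) = 0.75 × (1 − 0.311403) = 0.516448.
Expected differing sites = pL ≈ 0.516448 × 1939 = 1001.392672 ≈ 1001.

1001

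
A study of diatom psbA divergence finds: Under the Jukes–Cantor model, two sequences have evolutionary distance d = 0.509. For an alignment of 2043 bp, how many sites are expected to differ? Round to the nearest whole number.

755

Invert JC69: p = (3/4)(1 − e^(−4d/3)) = 0.75 × (1 − e^(-0.678667)) = 0.75 × (1 − 0.507293) = 0.369530.
Expected differing sites = pL ≈ 0.369530 × 2043 = 754.94979 ≈ 755.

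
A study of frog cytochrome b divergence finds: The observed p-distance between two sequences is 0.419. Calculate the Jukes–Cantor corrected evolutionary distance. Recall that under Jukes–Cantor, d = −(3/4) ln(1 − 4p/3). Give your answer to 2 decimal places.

0.61

d = −(3/4) ln(1 − 4p/3) = −0.75 ln(1 − 0.558667) = −0.75 ln(0.441333)
  = −0.75 × (-0.817956) = 0.613467 substitutions/site.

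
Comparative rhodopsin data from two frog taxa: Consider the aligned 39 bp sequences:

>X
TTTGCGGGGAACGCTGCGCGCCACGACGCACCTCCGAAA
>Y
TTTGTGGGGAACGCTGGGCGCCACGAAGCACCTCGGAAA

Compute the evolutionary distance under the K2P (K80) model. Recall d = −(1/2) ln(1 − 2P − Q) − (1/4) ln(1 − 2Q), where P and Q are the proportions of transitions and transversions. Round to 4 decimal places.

Of 39 sites, 1 differences are transitions and 3 are transversions, so P = 1/39 ≈ 0.025641 and Q = 3/39 ≈ 0.076923.
Under the Kimura two-parameter model, d = −½ ln(1 − 2P − Q) − ¼ ln(1 − 2Q).
1 − 2P − Q = 0.871795, giving −½ ln(0.871795) = 0.068600.
1 − 2Q = 0.846154, giving −¼ ln(0.846154) = 0.041763.
d = 0.068600 + 0.041763 = 0.110363.

0.1104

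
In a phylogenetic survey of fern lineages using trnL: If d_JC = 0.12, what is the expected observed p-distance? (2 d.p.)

p = (3/4)(1 − e^(−4d/3)) = 0.75 × (1 − e^(-0.16)) = 0.75 × (1 − 0.852144) = 0.110892.

0.11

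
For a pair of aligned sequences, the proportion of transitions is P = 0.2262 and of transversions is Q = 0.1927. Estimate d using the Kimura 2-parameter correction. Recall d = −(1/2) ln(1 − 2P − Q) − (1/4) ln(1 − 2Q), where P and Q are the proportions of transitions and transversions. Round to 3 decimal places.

Under the Kimura two-parameter model, d = −½ ln(1 − 2P − Q) − ¼ ln(1 − 2Q).
1 − 2P − Q = 0.3549, giving −½ ln(0.3549) = 0.517960.
1 − 2Q = 0.6146, giving −¼ ln(0.6146) = 0.121696.
d = 0.517960 + 0.121696 = 0.639656.

0.640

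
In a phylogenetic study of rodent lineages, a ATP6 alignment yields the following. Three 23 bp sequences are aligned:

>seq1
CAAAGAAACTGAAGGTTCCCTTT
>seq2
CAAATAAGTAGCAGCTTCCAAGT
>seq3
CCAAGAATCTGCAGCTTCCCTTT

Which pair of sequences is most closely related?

seq1 and seq3

seq1–seq2: 9/23 differ, p = 0.391, d = 0.553.
seq1–seq3: 4/23 differ, p = 0.174, d = 0.198.
seq2–seq3: 8/23 differ, p = 0.348, d = 0.467.
The smallest distance is between seq1 and seq3.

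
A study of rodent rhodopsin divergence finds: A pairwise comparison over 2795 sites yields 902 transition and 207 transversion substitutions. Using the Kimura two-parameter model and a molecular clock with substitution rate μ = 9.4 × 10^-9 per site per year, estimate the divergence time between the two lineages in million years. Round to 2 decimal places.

P = 902/2795 ≈ 0.322719 and Q = 207/2795 ≈ 0.074061.
Under the Kimura two-parameter model, d = −½ ln(1 − 2P − Q) − ¼ ln(1 − 2Q).
1 − 2P − Q = 0.280501, giving −½ ln(0.280501) = 0.635589.
1 − 2Q = 0.851878, giving −¼ ln(0.851878) = 0.040078.
d = 0.635589 + 0.040078 = 0.675667.
Under a molecular clock d = 2μt, so t = d/(2μ) = 0.675667 / (2 × 9.4 × 10^-9) = 35.94 million years.

35.94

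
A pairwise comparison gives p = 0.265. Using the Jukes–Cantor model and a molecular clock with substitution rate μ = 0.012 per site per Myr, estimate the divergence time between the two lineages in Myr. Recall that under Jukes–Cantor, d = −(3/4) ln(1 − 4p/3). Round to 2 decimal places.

13.62

d = −(3/4) ln(1 − 4p/3) = −0.75 ln(1 − 0.353333) = −0.75 ln(0.646667)
  = −0.75 × (-0.435924) = 0.326943 substitutions/site.
Under a molecular clock d = 2μt, so t = d/(2μ) = 0.326943 / (2 × 0.012) = 13.62 Myr.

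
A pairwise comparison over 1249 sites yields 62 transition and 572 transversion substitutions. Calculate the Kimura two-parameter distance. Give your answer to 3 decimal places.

1.026

P = 62/1249 ≈ 0.04964 and Q = 572/1249 ≈ 0.457966.
Under the Kimura two-parameter model, d = −½ ln(1 − 2P − Q) − ¼ ln(1 − 2Q).
1 − 2P − Q = 0.442754, giving −½ ln(0.442754) = 0.407370.
1 − 2Q = 0.084068, giving −¼ ln(0.084068) = 0.619032.
d = 0.407370 + 0.619032 = 1.026402.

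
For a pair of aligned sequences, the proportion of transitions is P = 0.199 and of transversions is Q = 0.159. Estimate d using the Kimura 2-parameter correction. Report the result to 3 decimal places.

0.503

Under the Kimura two-parameter model, d = −½ ln(1 − 2P − Q) − ¼ ln(1 − 2Q).
1 − 2P − Q = 0.443, giving −½ ln(0.443) = 0.407093.
1 − 2Q = 0.682, giving −¼ ln(0.682) = 0.095681.
d = 0.407093 + 0.095681 = 0.502774.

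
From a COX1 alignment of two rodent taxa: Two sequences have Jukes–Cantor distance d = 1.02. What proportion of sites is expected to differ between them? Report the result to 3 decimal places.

0.558

p = (3/4)(1 − e^(−4d/3)) = 0.75 × (1 − e^(-1.36)) = 0.75 × (1 − 0.256661) = 0.557504.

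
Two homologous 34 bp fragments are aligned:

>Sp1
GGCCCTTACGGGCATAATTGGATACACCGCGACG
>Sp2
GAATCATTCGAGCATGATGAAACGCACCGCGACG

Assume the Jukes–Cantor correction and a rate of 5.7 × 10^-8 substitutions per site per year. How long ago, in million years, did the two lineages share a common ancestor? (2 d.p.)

The sequences differ at 12 of 34 sites, so p = 12/34 ≈ 0.352941.
d = −(3/4) ln(1 − 4p/3) = −0.75 ln(1 − 0.470588) = −0.75 ln(0.529412)
  = −0.75 × (-0.635988) = 0.476991 substitutions/site.
Under a molecular clock d = 2μt, so t = d/(2μ) = 0.476991 / (2 × 5.7 × 10^-8) = 4.18 million years.

4.18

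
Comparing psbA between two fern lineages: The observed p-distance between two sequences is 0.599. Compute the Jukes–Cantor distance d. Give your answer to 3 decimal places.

1.202

d = −(3/4) ln(1 − 4p/3) = −0.75 ln(1 − 0.798667) = −0.75 ln(0.201333)
  = −0.75 × (-1.602795) = 1.202096 substitutions/site.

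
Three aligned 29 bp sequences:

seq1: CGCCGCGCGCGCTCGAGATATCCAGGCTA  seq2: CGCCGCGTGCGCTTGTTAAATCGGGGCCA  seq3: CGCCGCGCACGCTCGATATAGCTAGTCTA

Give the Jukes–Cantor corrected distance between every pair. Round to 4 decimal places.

d(seq1,seq2) = 0.3439, d(seq1,seq3) = 0.1959, d(seq2,seq3) = 0.4618

seq1–seq2: 8/29 sites differ → p ≈ 0.275862, d = −0.75 ln(1 − 0.367816) = 0.343931 ≈ 0.3439.
seq1–seq3: 5/29 sites differ → p ≈ 0.172414, d = −0.75 ln(1 − 0.229885) = 0.195912 ≈ 0.1959.
seq2–seq3: 10/29 sites differ → p ≈ 0.344828, d = −0.75 ln(1 − 0.459771) = 0.461822 ≈ 0.4618.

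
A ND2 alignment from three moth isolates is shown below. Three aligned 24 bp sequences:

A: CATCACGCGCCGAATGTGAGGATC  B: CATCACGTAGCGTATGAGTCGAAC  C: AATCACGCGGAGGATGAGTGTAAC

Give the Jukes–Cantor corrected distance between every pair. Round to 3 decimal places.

d(A,B) = 0.441, d(A,C) = 0.441, d(B,C) = 0.369

A–B: 8/24 sites differ → p ≈ 0.333333, d = −0.75 ln(1 − 0.444444) = 0.440839 ≈ 0.441.
A–C: 8/24 sites differ → p ≈ 0.333333, d = −0.75 ln(1 − 0.444444) = 0.440839 ≈ 0.441.
B–C: 7/24 sites differ → p ≈ 0.291667, d = −0.75 ln(1 − 0.388889) = 0.369358 ≈ 0.369.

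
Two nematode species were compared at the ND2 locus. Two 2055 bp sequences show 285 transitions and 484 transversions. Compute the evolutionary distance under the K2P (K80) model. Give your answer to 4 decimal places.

0.5189

P = 285/2055 ≈ 0.138686 and Q = 484/2055 ≈ 0.235523.
Under the Kimura two-parameter model, d = −½ ln(1 − 2P − Q) − ¼ ln(1 − 2Q).
1 − 2P − Q = 0.487105, giving −½ ln(0.487105) = 0.359638.
1 − 2Q = 0.528954, giving −¼ ln(0.528954) = 0.159213.
d = 0.359638 + 0.159213 = 0.518851.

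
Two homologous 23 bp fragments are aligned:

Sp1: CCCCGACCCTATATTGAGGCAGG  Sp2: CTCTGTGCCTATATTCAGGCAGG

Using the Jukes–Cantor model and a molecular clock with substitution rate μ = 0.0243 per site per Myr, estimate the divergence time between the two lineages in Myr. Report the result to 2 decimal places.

5.28

The sequences differ at 5 of 23 sites (2, 4, 6, 7, 16), so p = 5/23 ≈ 0.217391.
d = −(3/4) ln(1 − 4p/3) = −0.75 ln(1 − 0.289855) = −0.75 ln(0.710145)
  = −0.75 × (-0.342286) = 0.256715 substitutions/site.
Under a molecular clock d = 2μt, so t = d/(2μ) = 0.256715 / (2 × 0.0243) = 5.28 Myr.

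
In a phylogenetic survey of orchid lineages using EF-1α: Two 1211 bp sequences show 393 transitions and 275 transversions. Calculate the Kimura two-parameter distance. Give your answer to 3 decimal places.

1.196

P = 393/1211 ≈ 0.324525 and Q = 275/1211 ≈ 0.227085.
Under the Kimura two-parameter model, d = −½ ln(1 − 2P − Q) − ¼ ln(1 − 2Q).
1 − 2P − Q = 0.123865, giving −½ ln(0.123865) = 1.044282.
1 − 2Q = 0.54583, giving −¼ ln(0.54583) = 0.151362.
d = 1.044282 + 0.151362 = 1.195644.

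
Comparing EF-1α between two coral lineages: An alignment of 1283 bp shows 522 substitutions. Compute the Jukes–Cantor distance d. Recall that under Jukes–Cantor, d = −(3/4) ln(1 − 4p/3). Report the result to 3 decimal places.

0.586

p = 522/1283 ≈ 0.406859.
d = −(3/4) ln(1 − 4p/3) = −0.75 ln(1 − 0.542479) = −0.75 ln(0.457521)
  = −0.75 × (-0.781932) = 0.586449 substitutions/site.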